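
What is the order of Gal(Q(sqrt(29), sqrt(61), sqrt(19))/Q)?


The 3 square roots of distinct primes are multiplicatively independent over Q,
so [K:Q] = 2^3 and Gal(K/Q) is isomorphic to (Z/2Z)^3.
|Gal| = 2^3 = 8

8


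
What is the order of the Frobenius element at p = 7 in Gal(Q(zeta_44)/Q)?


The Frobenius at p in Gal(Q(zeta_n)/Q) = (Z/nZ)* is the class of p, so its order is ord_44(7), the smallest k >= 1 with 7^k = 1 mod 44.
n = 44 = 2^2 * 11, phi(44) = 20; the order divides phi(n).
Divisors of 20: 1, 2, 4, 5, 10, 20
Repeated squaring mod 44: 7^1 = 7, 7^2 = 5, 7^4 = 25, 7^8 = 9, 7^16 = 37
Test divisors in increasing order:
  k=1: 7^1 = 7 mod 44
  k=2: 7^2 = 5 mod 44
  k=4: 7^4 = 25 mod 44
  k=5: 7^5 = 25 * 7 = 43 mod 44
  k=10: 7^10 = 9 * 5 = 1 mod 44  <- first divisor giving 1
Order = 10

10


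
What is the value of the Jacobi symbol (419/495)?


Compute (419/495) via quadratic reciprocity:
  reciprocity: (419/495) -> -(495/419)
  reduce: (76/419)
  pull out 2: (2/419) = -1  (since 419 mod 8 = 3)
  pull out 2: (2/419) = -1  (since 419 mod 8 = 3)
  reciprocity: (19/419) -> -(419/19)
  reduce: (1/19)
  (1/19) = 1
Product of signs = 1

1


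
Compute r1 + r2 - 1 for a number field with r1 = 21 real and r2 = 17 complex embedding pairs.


By Dirichlet's unit theorem:
rank = r1 + r2 - 1
= 21 + 17 - 1
= 37

37


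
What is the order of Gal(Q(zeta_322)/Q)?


|Gal(Q(zeta_322)/Q)| = phi(322)
= 132

132


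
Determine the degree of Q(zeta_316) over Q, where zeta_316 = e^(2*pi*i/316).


The degree equals Euler's totient phi(316).
316 = 2^2 * 79
phi(316) = 156

156


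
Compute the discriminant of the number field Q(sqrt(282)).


For K = Q(sqrt(d)) with d squarefree: disc(K) = d if d = 1 mod 4, and disc(K) = 4d if d = 2 or 3 mod 4.
Here d = 282, and d mod 4 = 2.
d = 2 mod 4, not 1 (O_K = Z[sqrt(d)]), so disc(K) = 4d = 4 * (282) = 1128

1128


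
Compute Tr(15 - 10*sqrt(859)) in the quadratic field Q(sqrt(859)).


Tr(a + b*sqrt(d)) = (a + b*sqrt(d)) + (a - b*sqrt(d)) = 2a
= 2 * (15)
= 30

30


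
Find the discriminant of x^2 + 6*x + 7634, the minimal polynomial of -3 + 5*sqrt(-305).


The element -3 + 5*sqrt(-305) has minimal polynomial:
x^2 + 6*x + 7634
Discriminant = (6)^2 - 4*(7634)
= 36 - 30536
= -30500

-30500


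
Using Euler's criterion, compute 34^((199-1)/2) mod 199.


p = 199 is prime and the exponent is (p-1)/2 = 99, so by Euler's criterion 34^99 = (34/199) = +1 or -1 mod 199.
Compute by square-and-multiply:
  99 = 64 + 32 + 2 + 1 (binary 1100011)
  Repeated squaring mod 199: 34^1 = 34, 34^2 = 161, 34^4 = 51, 34^8 = 14, 34^16 = 196, 34^32 = 9, 34^64 = 81
  34^99 = 34^64 * 34^32 * 34^2 * 34^1 = 81 * 9 * 161 * 34 mod 199
    81 * 9 = 729 = 132 mod 199
    132 * 161 = 21252 = 158 mod 199
    158 * 34 = 5372 = 198 mod 199
  34^99 = 198 mod 199
Result 198 = p - 1 = -1 mod 199: 34 is a quadratic non-residue mod 199. As a residue in [0, p-1] the value is 198.
34^99 mod 199 = 198

198


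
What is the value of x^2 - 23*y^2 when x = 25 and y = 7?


x^2 - d*y^2
= 25^2 - 23*7^2
= 625 - 1127
= -502

-502


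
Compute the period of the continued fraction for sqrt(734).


Run the CF algorithm for sqrt(734).
a_0 = floor(sqrt(734)) = 27; set m_0=0, q_0=1.
Recurrence: m' = q*a - m,  q' = (d - m'^2)/q,  a' = floor((a_0 + m')/q').
  step 1: m=27, q=5, a=10
  step 2: m=23, q=41, a=1
  step 3: m=18, q=10, a=4
  step 4: m=22, q=25, a=1
  step 5: m=3, q=29, a=1
  step 6: m=26, q=2, a=26
  step 7: m=26, q=29, a=1
  step 8: m=3, q=25, a=1
  step 9: m=22, q=10, a=4
  step 10: m=18, q=41, a=1
  step 11: m=23, q=5, a=10
  step 12: m=27, q=1, a=54
a_12 = 2*a_0 = 54, so the period closes here.
sqrt(734) = [27; 10, 1, 4, 1, 1, 26, 1, 1, 4, 1, 10, 54]
Period length = 12

12


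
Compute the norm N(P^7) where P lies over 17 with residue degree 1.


N(P^a) = p^(a*f)
= 17^(7*1)
= 17^7
= 410338673

410338673


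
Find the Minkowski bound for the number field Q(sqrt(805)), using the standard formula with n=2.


d = 805, d mod 4 = 1, so disc(K) = d = 805; |disc(K)| = 805
Real quadratic field, so n = 2, s = r2 = 0, r1 = 2
M = (n!/n^n) * (4/pi)^s * sqrt(|disc(K)|) = (2!/2^2) * (4/pi)^0 * sqrt(805)
= 0.5 * 1.000000 * 28.372522
= 14.1863

14.1863


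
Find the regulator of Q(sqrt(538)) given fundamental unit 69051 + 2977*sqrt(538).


epsilon = 69051 + 2977*sqrt(538)
= 138102.0000
R = ln(138102.0000)
= 11.8357

11.8357


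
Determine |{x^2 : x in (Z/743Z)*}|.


For prime p, the number of non-zero quadratic residues is (p-1)/2.
= (743-1)/2
= 371

371


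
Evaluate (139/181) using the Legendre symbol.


p = 181 is prime, so compute (139/181) with the reciprocity algorithm (Jacobi-symbol steps: pull out 2s via (2/n), flip via reciprocity, reduce):
  reciprocity: (139/181) -> +(181/139)
  reduce: (42/139)
  pull out 2: (2/139) = -1  (since 139 mod 8 = 3)
  reciprocity: (21/139) -> +(139/21)
  reduce: (13/21)
  reciprocity: (13/21) -> +(21/13)
  reduce: (8/13)
  pull out 2: (2/13) = -1  (since 13 mod 8 = 5)
  pull out 2: (2/13) = -1  (since 13 mod 8 = 5)
  pull out 2: (2/13) = -1  (since 13 mod 8 = 5)
  (1/13) = 1
Product of signs = 1
(139/181) = 1

1


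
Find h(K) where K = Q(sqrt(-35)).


K = Q(sqrt(-35)). d mod 4 = 1, so D = disc(K) = d = -35
h(K) equals the number of primitive reduced positive-definite forms (a, b, c) = a*x^2 + b*x*y + c*y^2 with b^2 - 4ac = D,
where reduced means |b| <= a <= c, with b >= 0 whenever |b| = a or a = c, and primitive means gcd(a, b, c) = 1.
Reduced forces 3a^2 <= |D| = 35, so 1 <= a <= 3; b must have the parity of D, and c = (b^2 - D)/(4a) must be an integer >= a.
Enumerate a = 1..3, b in [-a, a]:
  a=1: (1, 1, 9)  [1]
  a=2: none
  a=3: (3, 1, 3)  [1]
Total reduced forms: 1 + 1 = 2
h = 2

2


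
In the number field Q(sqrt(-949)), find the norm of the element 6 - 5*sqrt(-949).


N(a + b*sqrt(d)) = a^2 - d*b^2
= (6)^2 - (-949)*(-5)^2
= 36 + 23725
= 23761

23761


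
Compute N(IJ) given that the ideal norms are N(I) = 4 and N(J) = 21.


N(IJ) = N(I) * N(J)
= 4 * 21
= 84

84


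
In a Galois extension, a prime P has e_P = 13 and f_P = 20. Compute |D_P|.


|D_P| = e * f
= 13 * 20
= 260

260


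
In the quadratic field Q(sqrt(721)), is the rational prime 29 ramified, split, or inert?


K = Q(sqrt(721)). Since d mod 4 = 1, disc(K) = 721.
Check p | disc: 721 mod 29 = 25.
p does not divide disc. Compute Legendre symbol (d/p):
25^((29-1)/2) mod 29 = 1
(d/p) = 1, so p splits: (p) = P*P' with e=1, f=1, g=2.
Therefore p is split.

split


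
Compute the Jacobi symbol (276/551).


Compute (276/551) via quadratic reciprocity:
  pull out 2: (2/551) = +1  (since 551 mod 8 = 7)
  pull out 2: (2/551) = +1  (since 551 mod 8 = 7)
  reciprocity: (69/551) -> +(551/69)
  reduce: (68/69)
  pull out 2: (2/69) = -1  (since 69 mod 8 = 5)
  pull out 2: (2/69) = -1  (since 69 mod 8 = 5)
  reciprocity: (17/69) -> +(69/17)
  reduce: (1/17)
  (1/17) = 1
Product of signs = 1

1


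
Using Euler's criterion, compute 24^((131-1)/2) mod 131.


p = 131 is prime and the exponent is (p-1)/2 = 65, so by Euler's criterion 24^65 = (24/131) = +1 or -1 mod 131.
Compute by square-and-multiply:
  65 = 64 + 1 (binary 1000001)
  Repeated squaring mod 131: 24^1 = 24, 24^2 = 52, 24^4 = 84, 24^8 = 113, 24^16 = 62, 24^32 = 45, 24^64 = 60
  24^65 = 24^64 * 24^1 = 60 * 24 mod 131
    60 * 24 = 1440 = 130 mod 131
  24^65 = 130 mod 131
Result 130 = p - 1 = -1 mod 131: 24 is a quadratic non-residue mod 131. As a residue in [0, p-1] the value is 130.
24^65 mod 131 = 130

130


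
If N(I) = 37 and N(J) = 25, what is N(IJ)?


N(IJ) = N(I) * N(J)
= 37 * 25
= 925

925


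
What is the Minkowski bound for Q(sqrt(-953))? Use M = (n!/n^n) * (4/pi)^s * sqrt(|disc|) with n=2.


d = -953, d mod 4 = 3, so disc(K) = 4d = -3812; |disc(K)| = 3812
Imaginary quadratic field, so n = 2, s = r2 = 1, r1 = 0
M = (n!/n^n) * (4/pi)^s * sqrt(|disc(K)|) = (2!/2^2) * (4/pi)^1 * sqrt(3812)
= 0.5 * 1.273240 * 61.741396
= 39.3058

39.3058


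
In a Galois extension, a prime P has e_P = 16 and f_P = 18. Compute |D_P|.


|D_P| = e * f
= 16 * 18
= 288

288


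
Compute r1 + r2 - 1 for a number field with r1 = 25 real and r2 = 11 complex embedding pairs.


By Dirichlet's unit theorem:
rank = r1 + r2 - 1
= 25 + 11 - 1
= 35

35


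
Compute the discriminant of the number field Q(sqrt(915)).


For K = Q(sqrt(d)) with d squarefree: disc(K) = d if d = 1 mod 4, and disc(K) = 4d if d = 2 or 3 mod 4.
Here d = 915, and d mod 4 = 3.
d = 3 mod 4, not 1 (O_K = Z[sqrt(d)]), so disc(K) = 4d = 4 * (915) = 3660

3660


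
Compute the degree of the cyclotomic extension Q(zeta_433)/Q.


The degree equals Euler's totient phi(433).
433 = 433
phi(433) = 432

432


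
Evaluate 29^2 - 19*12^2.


x^2 - d*y^2
= 29^2 - 19*12^2
= 841 - 2736
= -1895

-1895


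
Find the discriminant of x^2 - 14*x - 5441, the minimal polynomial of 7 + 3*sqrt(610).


The element 7 + 3*sqrt(610) has minimal polynomial:
x^2 - 14*x - 5441
Discriminant = (-14)^2 - 4*(-5441)
= 196 + 21764
= 21960

21960


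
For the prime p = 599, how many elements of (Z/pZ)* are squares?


For prime p, the number of non-zero quadratic residues is (p-1)/2.
= (599-1)/2
= 299

299


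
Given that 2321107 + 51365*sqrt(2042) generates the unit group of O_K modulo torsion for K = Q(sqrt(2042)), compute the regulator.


epsilon = 2321107 + 51365*sqrt(2042)
= 4.6422e+06
R = ln(4.6422e+06)
= 15.3507

15.3507


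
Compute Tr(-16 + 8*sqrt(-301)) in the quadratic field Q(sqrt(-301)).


Tr(a + b*sqrt(d)) = (a + b*sqrt(d)) + (a - b*sqrt(d)) = 2a
= 2 * (-16)
= -32

-32


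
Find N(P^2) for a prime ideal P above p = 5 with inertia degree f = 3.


N(P^a) = p^(a*f)
= 5^(2*3)
= 5^6
= 15625

15625


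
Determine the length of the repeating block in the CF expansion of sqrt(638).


Run the CF algorithm for sqrt(638).
a_0 = floor(sqrt(638)) = 25; set m_0=0, q_0=1.
Recurrence: m' = q*a - m,  q' = (d - m'^2)/q,  a' = floor((a_0 + m')/q').
  step 1: m=25, q=13, a=3
  step 2: m=14, q=34, a=1
  step 3: m=20, q=7, a=6
  step 4: m=22, q=22, a=2
  step 5: m=22, q=7, a=6
  step 6: m=20, q=34, a=1
  step 7: m=14, q=13, a=3
  step 8: m=25, q=1, a=50
a_8 = 2*a_0 = 50, so the period closes here.
sqrt(638) = [25; 3, 1, 6, 2, 6, 1, 3, 50]
Period length = 8

8


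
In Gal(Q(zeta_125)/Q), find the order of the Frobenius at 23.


The Frobenius at p in Gal(Q(zeta_n)/Q) = (Z/nZ)* is the class of p, so its order is ord_125(23), the smallest k >= 1 with 23^k = 1 mod 125.
n = 125 = 5^3, phi(125) = 100; the order divides phi(n).
Divisors of 100: 1, 2, 4, 5, 10, 20, 25, 50, 100
Repeated squaring mod 125: 23^1 = 23, 23^2 = 29, 23^4 = 91, 23^8 = 31, 23^16 = 86, 23^32 = 21, 23^64 = 66
Test divisors in increasing order:
  k=1: 23^1 = 23 mod 125
  k=2: 23^2 = 29 mod 125
  k=4: 23^4 = 91 mod 125
  k=5: 23^5 = 91 * 23 = 93 mod 125
  k=10: 23^10 = 31 * 29 = 24 mod 125
  k=20: 23^20 = 86 * 91 = 76 mod 125
  k=25: 23^25 = 86 * 31 * 23 = 68 mod 125
  k=50: 23^50 = 21 * 86 * 29 = 124 mod 125
  k=100: 23^100 = 66 * 21 * 91 = 1 mod 125  <- first divisor giving 1
Order = 100

100


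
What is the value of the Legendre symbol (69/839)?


p = 839 is prime, so compute (69/839) with the reciprocity algorithm (Jacobi-symbol steps: pull out 2s via (2/n), flip via reciprocity, reduce):
  reciprocity: (69/839) -> +(839/69)
  reduce: (11/69)
  reciprocity: (11/69) -> +(69/11)
  reduce: (3/11)
  reciprocity: (3/11) -> -(11/3)
  reduce: (2/3)
  pull out 2: (2/3) = -1  (since 3 mod 8 = 3)
  (1/3) = 1
Product of signs = 1
(69/839) = 1

1


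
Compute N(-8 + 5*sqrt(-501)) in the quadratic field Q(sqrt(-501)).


N(a + b*sqrt(d)) = a^2 - d*b^2
= (-8)^2 - (-501)*(5)^2
= 64 + 12525
= 12589

12589


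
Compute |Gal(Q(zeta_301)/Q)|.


|Gal(Q(zeta_301)/Q)| = phi(301)
= 252

252


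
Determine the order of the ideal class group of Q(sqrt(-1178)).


K = Q(sqrt(-1178)). d mod 4 = 2, so D = disc(K) = 4d = -4712
h(K) equals the number of primitive reduced positive-definite forms (a, b, c) = a*x^2 + b*x*y + c*y^2 with b^2 - 4ac = D,
where reduced means |b| <= a <= c, with b >= 0 whenever |b| = a or a = c, and primitive means gcd(a, b, c) = 1.
Reduced forces 3a^2 <= |D| = 4712, so 1 <= a <= 39; b must have the parity of D, and c = (b^2 - D)/(4a) must be an integer >= a.
Enumerate a = 1..39, b in [-a, a]:
  a=1: (1, 0, 1178)  [1]
  a=2: (2, 0, 589)  [1]
  a=3: (3, -2, 393), (3, 2, 393)  [2]
  a=4..5: none
  a=6: (6, -4, 197), (6, 4, 197)  [2]
  a=7..8: none
  a=9: (9, -2, 131), (9, 2, 131)  [2]
  a=10..17: none
  a=18: (18, -16, 69), (18, 16, 69)  [2]
  a=19: (19, 0, 62)  [1]
  a=20..22: none
  a=23: (23, -16, 54), (23, 16, 54)  [2]
  a=24..26: none
  a=27: (27, -16, 46), (27, 16, 46)  [2]
  a=28..30: none
  a=31: (31, 0, 38)  [1]
  a=32..39: none
Total reduced forms: 1 + 1 + 2 + 2 + 2 + 2 + 1 + 2 + 2 + 1 = 16
h = 16

16


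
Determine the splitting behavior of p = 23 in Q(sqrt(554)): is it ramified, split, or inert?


K = Q(sqrt(554)). Since d mod 4 = 2, disc(K) = 2216.
Check p | disc: 2216 mod 23 = 8.
p does not divide disc. Compute Legendre symbol (d/p):
2^((23-1)/2) mod 23 = 1
(d/p) = 1, so p splits: (p) = P*P' with e=1, f=1, g=2.
Therefore p is split.

split


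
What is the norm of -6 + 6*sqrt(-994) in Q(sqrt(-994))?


N(a + b*sqrt(d)) = a^2 - d*b^2
= (-6)^2 - (-994)*(6)^2
= 36 + 35784
= 35820

35820


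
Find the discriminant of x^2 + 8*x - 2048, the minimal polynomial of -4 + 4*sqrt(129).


The element -4 + 4*sqrt(129) has minimal polynomial:
x^2 + 8*x - 2048
Discriminant = (8)^2 - 4*(-2048)
= 64 + 8192
= 8256

8256


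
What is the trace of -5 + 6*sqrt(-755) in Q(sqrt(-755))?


Tr(a + b*sqrt(d)) = (a + b*sqrt(d)) + (a - b*sqrt(d)) = 2a
= 2 * (-5)
= -10

-10


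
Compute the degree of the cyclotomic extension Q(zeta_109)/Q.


The degree equals Euler's totient phi(109).
109 = 109
phi(109) = 108

108


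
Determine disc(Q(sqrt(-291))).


For K = Q(sqrt(d)) with d squarefree: disc(K) = d if d = 1 mod 4, and disc(K) = 4d if d = 2 or 3 mod 4.
Here d = -291, and d mod 4 = 1.
d = 1 mod 4 (O_K = Z[(1+sqrt(d))/2]), so disc(K) = d = -291

-291


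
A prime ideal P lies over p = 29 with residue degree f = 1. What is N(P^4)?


N(P^a) = p^(a*f)
= 29^(4*1)
= 29^4
= 707281

707281


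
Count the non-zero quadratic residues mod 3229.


For prime p, the number of non-zero quadratic residues is (p-1)/2.
= (3229-1)/2
= 1614

1614


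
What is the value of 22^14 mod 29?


p = 29 is prime and the exponent is (p-1)/2 = 14, so by Euler's criterion 22^14 = (22/29) = +1 or -1 mod 29.
Compute by square-and-multiply:
  14 = 8 + 4 + 2 (binary 1110)
  Repeated squaring mod 29: 22^1 = 22, 22^2 = 20, 22^4 = 23, 22^8 = 7
  22^14 = 22^8 * 22^4 * 22^2 = 7 * 23 * 20 mod 29
    7 * 23 = 161 = 16 mod 29
    16 * 20 = 320 = 1 mod 29
  22^14 = 1 mod 29
Result 1: 22 is a quadratic residue mod 29.
22^14 mod 29 = 1

1


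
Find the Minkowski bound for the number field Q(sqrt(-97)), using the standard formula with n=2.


d = -97, d mod 4 = 3, so disc(K) = 4d = -388; |disc(K)| = 388
Imaginary quadratic field, so n = 2, s = r2 = 1, r1 = 0
M = (n!/n^n) * (4/pi)^s * sqrt(|disc(K)|) = (2!/2^2) * (4/pi)^1 * sqrt(388)
= 0.5 * 1.273240 * 19.697716
= 12.5400

12.5400


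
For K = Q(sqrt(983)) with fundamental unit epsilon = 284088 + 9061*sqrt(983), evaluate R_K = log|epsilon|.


epsilon = 284088 + 9061*sqrt(983)
= 568176.0000
R = ln(568176.0000)
= 13.2502

13.2502


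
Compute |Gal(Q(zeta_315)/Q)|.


|Gal(Q(zeta_315)/Q)| = phi(315)
= 144

144


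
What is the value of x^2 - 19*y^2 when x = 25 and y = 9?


x^2 - d*y^2
= 25^2 - 19*9^2
= 625 - 1539
= -914

-914


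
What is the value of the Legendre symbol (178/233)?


p = 233 is prime, so compute (178/233) with the reciprocity algorithm (Jacobi-symbol steps: pull out 2s via (2/n), flip via reciprocity, reduce):
  pull out 2: (2/233) = +1  (since 233 mod 8 = 1)
  reciprocity: (89/233) -> +(233/89)
  reduce: (55/89)
  reciprocity: (55/89) -> +(89/55)
  reduce: (34/55)
  pull out 2: (2/55) = +1  (since 55 mod 8 = 7)
  reciprocity: (17/55) -> +(55/17)
  reduce: (4/17)
  pull out 2: (2/17) = +1  (since 17 mod 8 = 1)
  pull out 2: (2/17) = +1  (since 17 mod 8 = 1)
  (1/17) = 1
Product of signs = 1
(178/233) = 1

1


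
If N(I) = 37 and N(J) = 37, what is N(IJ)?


N(IJ) = N(I) * N(J)
= 37 * 37
= 1369

1369


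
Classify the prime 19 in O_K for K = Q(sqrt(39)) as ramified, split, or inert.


K = Q(sqrt(39)). Since d mod 4 = 3, disc(K) = 156.
Check p | disc: 156 mod 19 = 4.
p does not divide disc. Compute Legendre symbol (d/p):
1^((19-1)/2) mod 19 = 1
(d/p) = 1, so p splits: (p) = P*P' with e=1, f=1, g=2.
Therefore p is split.

split


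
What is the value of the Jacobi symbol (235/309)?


Compute (235/309) via quadratic reciprocity:
  reciprocity: (235/309) -> +(309/235)
  reduce: (74/235)
  pull out 2: (2/235) = -1  (since 235 mod 8 = 3)
  reciprocity: (37/235) -> +(235/37)
  reduce: (13/37)
  reciprocity: (13/37) -> +(37/13)
  reduce: (11/13)
  reciprocity: (11/13) -> +(13/11)
  reduce: (2/11)
  pull out 2: (2/11) = -1  (since 11 mod 8 = 3)
  (1/11) = 1
Product of signs = 1

1


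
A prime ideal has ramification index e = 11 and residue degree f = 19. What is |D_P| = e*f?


|D_P| = e * f
= 11 * 19
= 209

209


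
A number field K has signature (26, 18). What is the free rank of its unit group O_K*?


By Dirichlet's unit theorem:
rank = r1 + r2 - 1
= 26 + 18 - 1
= 43

43


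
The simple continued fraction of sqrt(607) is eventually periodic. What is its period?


Run the CF algorithm for sqrt(607).
a_0 = floor(sqrt(607)) = 24; set m_0=0, q_0=1.
Recurrence: m' = q*a - m,  q' = (d - m'^2)/q,  a' = floor((a_0 + m')/q').
  step 1: m=24, q=31, a=1
  step 2: m=7, q=18, a=1
  step 3: m=11, q=27, a=1
  step 4: m=16, q=13, a=3
  step 5: m=23, q=6, a=7
  step 6: m=19, q=41, a=1
  step 7: m=22, q=3, a=15
  step 8: m=23, q=26, a=1
  step 9: m=3, q=23, a=1
  step 10: m=20, q=9, a=4
  step 11: m=16, q=39, a=1
  step 12: m=23, q=2, a=23
  step 13: m=23, q=39, a=1
  step 14: m=16, q=9, a=4
  step 15: m=20, q=23, a=1
  step 16: m=3, q=26, a=1
  step 17: m=23, q=3, a=15
  step 18: m=22, q=41, a=1
  step 19: m=19, q=6, a=7
  step 20: m=23, q=13, a=3
  step 21: m=16, q=27, a=1
  step 22: m=11, q=18, a=1
  step 23: m=7, q=31, a=1
  step 24: m=24, q=1, a=48
a_24 = 2*a_0 = 48, so the period closes here.
sqrt(607) = [24; 1, 1, 1, 3, 7, 1, 15, 1, 1, 4, 1, 23, 1, 4, 1, 1, 15, 1, 7, 3, 1, 1, 1, 48]
Period length = 24

24


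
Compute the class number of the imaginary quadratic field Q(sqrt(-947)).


K = Q(sqrt(-947)). d mod 4 = 1, so D = disc(K) = d = -947
h(K) equals the number of primitive reduced positive-definite forms (a, b, c) = a*x^2 + b*x*y + c*y^2 with b^2 - 4ac = D,
where reduced means |b| <= a <= c, with b >= 0 whenever |b| = a or a = c, and primitive means gcd(a, b, c) = 1.
Reduced forces 3a^2 <= |D| = 947, so 1 <= a <= 17; b must have the parity of D, and c = (b^2 - D)/(4a) must be an integer >= a.
Enumerate a = 1..17, b in [-a, a]:
  a=1: (1, 1, 237)  [1]
  a=2: none
  a=3: (3, -1, 79), (3, 1, 79)  [2]
  a=4..8: none
  a=9: (9, -5, 27), (9, 5, 27)  [2]
  a=10..17: none
Total reduced forms: 1 + 2 + 2 = 5
h = 5

5


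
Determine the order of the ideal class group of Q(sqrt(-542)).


K = Q(sqrt(-542)). d mod 4 = 2, so D = disc(K) = 4d = -2168
h(K) equals the number of primitive reduced positive-definite forms (a, b, c) = a*x^2 + b*x*y + c*y^2 with b^2 - 4ac = D,
where reduced means |b| <= a <= c, with b >= 0 whenever |b| = a or a = c, and primitive means gcd(a, b, c) = 1.
Reduced forces 3a^2 <= |D| = 2168, so 1 <= a <= 26; b must have the parity of D, and c = (b^2 - D)/(4a) must be an integer >= a.
Enumerate a = 1..26, b in [-a, a]:
  a=1: (1, 0, 542)  [1]
  a=2: (2, 0, 271)  [1]
  a=3: (3, -2, 181), (3, 2, 181)  [2]
  a=4..5: none
  a=6: (6, -4, 91), (6, 4, 91)  [2]
  a=7: (7, -4, 78), (7, 4, 78)  [2]
  a=8: none
  a=9: (9, -8, 62), (9, 8, 62)  [2]
  a=10..12: none
  a=13: (13, -4, 42), (13, 4, 42)  [2]
  a=14: (14, -4, 39), (14, 4, 39)  [2]
  a=15..16: none
  a=17: (17, -12, 34), (17, 12, 34)  [2]
  a=18: (18, -8, 31), (18, 8, 31)  [2]
  a=19: (19, -6, 29), (19, 6, 29)  [2]
  a=20: none
  a=21: (21, -10, 27), (21, -4, 26), (21, 4, 26), (21, 10, 27)  [4]
  a=22..26: none
Total reduced forms: 1 + 1 + 2 + 2 + 2 + 2 + 2 + 2 + 2 + 2 + 2 + 4 = 24
h = 24

24


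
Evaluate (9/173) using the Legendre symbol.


p = 173 is prime, so compute (9/173) with the reciprocity algorithm (Jacobi-symbol steps: pull out 2s via (2/n), flip via reciprocity, reduce):
  reciprocity: (9/173) -> +(173/9)
  reduce: (2/9)
  pull out 2: (2/9) = +1  (since 9 mod 8 = 1)
  (1/9) = 1
Product of signs = 1
(9/173) = 1

1


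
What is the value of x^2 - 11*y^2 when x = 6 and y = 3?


x^2 - d*y^2
= 6^2 - 11*3^2
= 36 - 99
= -63

-63


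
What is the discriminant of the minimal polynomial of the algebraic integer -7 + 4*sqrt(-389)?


The element -7 + 4*sqrt(-389) has minimal polynomial:
x^2 + 14*x + 6273
Discriminant = (14)^2 - 4*(6273)
= 196 - 25092
= -24896

-24896


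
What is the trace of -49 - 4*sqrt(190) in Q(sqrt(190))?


Tr(a + b*sqrt(d)) = (a + b*sqrt(d)) + (a - b*sqrt(d)) = 2a
= 2 * (-49)
= -98

-98


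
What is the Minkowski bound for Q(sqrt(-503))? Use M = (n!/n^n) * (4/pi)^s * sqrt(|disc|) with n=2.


d = -503, d mod 4 = 1, so disc(K) = d = -503; |disc(K)| = 503
Imaginary quadratic field, so n = 2, s = r2 = 1, r1 = 0
M = (n!/n^n) * (4/pi)^s * sqrt(|disc(K)|) = (2!/2^2) * (4/pi)^1 * sqrt(503)
= 0.5 * 1.273240 * 22.427661
= 14.2779

14.2779


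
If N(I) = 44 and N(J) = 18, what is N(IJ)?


N(IJ) = N(I) * N(J)
= 44 * 18
= 792

792


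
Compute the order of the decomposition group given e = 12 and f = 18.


|D_P| = e * f
= 12 * 18
= 216

216


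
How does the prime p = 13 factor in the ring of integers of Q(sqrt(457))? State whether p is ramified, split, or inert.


K = Q(sqrt(457)). Since d mod 4 = 1, disc(K) = 457.
Check p | disc: 457 mod 13 = 2.
p does not divide disc. Compute Legendre symbol (d/p):
2^((13-1)/2) mod 13 = -1
(d/p) = -1, so p is inert: (p) stays prime with e=1, f=2, g=1.
Therefore p is inert.

inert


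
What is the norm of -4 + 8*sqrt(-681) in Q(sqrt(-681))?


N(a + b*sqrt(d)) = a^2 - d*b^2
= (-4)^2 - (-681)*(8)^2
= 16 + 43584
= 43600

43600


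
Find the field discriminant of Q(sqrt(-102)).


For K = Q(sqrt(d)) with d squarefree: disc(K) = d if d = 1 mod 4, and disc(K) = 4d if d = 2 or 3 mod 4.
Here d = -102, and d mod 4 = 2.
d = 2 mod 4, not 1 (O_K = Z[sqrt(d)]), so disc(K) = 4d = 4 * (-102) = -408

-408


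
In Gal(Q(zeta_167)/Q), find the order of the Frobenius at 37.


The Frobenius at p in Gal(Q(zeta_n)/Q) = (Z/nZ)* is the class of p, so its order is ord_167(37), the smallest k >= 1 with 37^k = 1 mod 167.
n = 167 = 167, phi(167) = 166; the order divides phi(n).
Divisors of 166: 1, 2, 83, 166
Repeated squaring mod 167: 37^1 = 37, 37^2 = 33, 37^4 = 87, 37^8 = 54, 37^16 = 77, 37^32 = 84, 37^64 = 42, 37^128 = 94
Test divisors in increasing order:
  k=1: 37^1 = 37 mod 167
  k=2: 37^2 = 33 mod 167
  k=83: 37^83 = 42 * 77 * 33 * 37 = 166 mod 167
  k=166: 37^166 = 94 * 84 * 87 * 33 = 1 mod 167  <- first divisor giving 1
Order = 166

166


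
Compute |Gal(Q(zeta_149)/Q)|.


|Gal(Q(zeta_149)/Q)| = phi(149)
= 148

148


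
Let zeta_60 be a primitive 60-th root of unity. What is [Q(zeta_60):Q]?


The degree equals Euler's totient phi(60).
60 = 2^2 * 3 * 5
phi(60) = 16

16


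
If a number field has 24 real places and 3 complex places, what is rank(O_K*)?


By Dirichlet's unit theorem:
rank = r1 + r2 - 1
= 24 + 3 - 1
= 26

26


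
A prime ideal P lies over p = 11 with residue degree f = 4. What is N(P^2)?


N(P^a) = p^(a*f)
= 11^(2*4)
= 11^8
= 214358881

214358881


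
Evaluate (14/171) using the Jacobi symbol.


Compute (14/171) via quadratic reciprocity:
  pull out 2: (2/171) = -1  (since 171 mod 8 = 3)
  reciprocity: (7/171) -> -(171/7)
  reduce: (3/7)
  reciprocity: (3/7) -> -(7/3)
  reduce: (1/3)
  (1/3) = 1
Product of signs = -1

-1


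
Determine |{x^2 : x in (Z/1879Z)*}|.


For prime p, the number of non-zero quadratic residues is (p-1)/2.
= (1879-1)/2
= 939

939


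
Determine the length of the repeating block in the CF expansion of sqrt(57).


Run the CF algorithm for sqrt(57).
a_0 = floor(sqrt(57)) = 7; set m_0=0, q_0=1.
Recurrence: m' = q*a - m,  q' = (d - m'^2)/q,  a' = floor((a_0 + m')/q').
  step 1: m=7, q=8, a=1
  step 2: m=1, q=7, a=1
  step 3: m=6, q=3, a=4
  step 4: m=6, q=7, a=1
  step 5: m=1, q=8, a=1
  step 6: m=7, q=1, a=14
a_6 = 2*a_0 = 14, so the period closes here.
sqrt(57) = [7; 1, 1, 4, 1, 1, 14]
Period length = 6

6


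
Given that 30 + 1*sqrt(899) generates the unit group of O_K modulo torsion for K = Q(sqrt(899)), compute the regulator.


epsilon = 30 + 1*sqrt(899)
= 59.9833
R = ln(59.9833)
= 4.0941

4.0941


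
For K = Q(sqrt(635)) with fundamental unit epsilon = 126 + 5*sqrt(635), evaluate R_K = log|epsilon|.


epsilon = 126 + 5*sqrt(635)
= 251.9960
R = ln(251.9960)
= 5.5294

5.5294


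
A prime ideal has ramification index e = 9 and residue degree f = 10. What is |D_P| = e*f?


|D_P| = e * f
= 9 * 10
= 90

90


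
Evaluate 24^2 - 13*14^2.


x^2 - d*y^2
= 24^2 - 13*14^2
= 576 - 2548
= -1972

-1972


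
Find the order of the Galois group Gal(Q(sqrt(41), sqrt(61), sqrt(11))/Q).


The 3 square roots of distinct primes are multiplicatively independent over Q,
so [K:Q] = 2^3 and Gal(K/Q) is isomorphic to (Z/2Z)^3.
|Gal| = 2^3 = 8

8


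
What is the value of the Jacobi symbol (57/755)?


Compute (57/755) via quadratic reciprocity:
  reciprocity: (57/755) -> +(755/57)
  reduce: (14/57)
  pull out 2: (2/57) = +1  (since 57 mod 8 = 1)
  reciprocity: (7/57) -> +(57/7)
  reduce: (1/7)
  (1/7) = 1
Product of signs = 1

1


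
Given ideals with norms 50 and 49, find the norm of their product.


N(IJ) = N(I) * N(J)
= 50 * 49
= 2450

2450


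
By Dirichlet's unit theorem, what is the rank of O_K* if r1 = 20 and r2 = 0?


By Dirichlet's unit theorem:
rank = r1 + r2 - 1
= 20 + 0 - 1
= 19

19


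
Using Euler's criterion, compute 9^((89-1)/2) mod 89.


p = 89 is prime and the exponent is (p-1)/2 = 44, so by Euler's criterion 9^44 = (9/89) = +1 or -1 mod 89.
Compute by square-and-multiply:
  44 = 32 + 8 + 4 (binary 101100)
  Repeated squaring mod 89: 9^1 = 9, 9^2 = 81, 9^4 = 64, 9^8 = 2, 9^16 = 4, 9^32 = 16
  9^44 = 9^32 * 9^8 * 9^4 = 16 * 2 * 64 mod 89
    16 * 2 = 32 = 32 mod 89
    32 * 64 = 2048 = 1 mod 89
  9^44 = 1 mod 89
Result 1: 9 is a quadratic residue mod 89.
9^44 mod 89 = 1

1


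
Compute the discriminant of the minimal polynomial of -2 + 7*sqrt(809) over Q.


The element -2 + 7*sqrt(809) has minimal polynomial:
x^2 + 4*x - 39637
Discriminant = (4)^2 - 4*(-39637)
= 16 + 158548
= 158564

158564


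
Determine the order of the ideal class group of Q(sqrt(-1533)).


K = Q(sqrt(-1533)). d mod 4 = 3, so D = disc(K) = 4d = -6132
h(K) equals the number of primitive reduced positive-definite forms (a, b, c) = a*x^2 + b*x*y + c*y^2 with b^2 - 4ac = D,
where reduced means |b| <= a <= c, with b >= 0 whenever |b| = a or a = c, and primitive means gcd(a, b, c) = 1.
Reduced forces 3a^2 <= |D| = 6132, so 1 <= a <= 45; b must have the parity of D, and c = (b^2 - D)/(4a) must be an integer >= a.
Enumerate a = 1..45, b in [-a, a]:
  a=1: (1, 0, 1533)  [1]
  a=2: (2, 2, 767)  [1]
  a=3: (3, 0, 511)  [1]
  a=4..5: none
  a=6: (6, 6, 257)  [1]
  a=7: (7, 0, 219)  [1]
  a=8..12: none
  a=13: (13, -2, 118), (13, 2, 118)  [2]
  a=14: (14, 14, 113)  [1]
  a=15..18: none
  a=19: (19, -10, 82), (19, 10, 82)  [2]
  a=20: none
  a=21: (21, 0, 73)  [1]
  a=22: none
  a=23: (23, -20, 71), (23, 20, 71)  [2]
  a=24..25: none
  a=26: (26, -2, 59), (26, 2, 59)  [2]
  a=27..28: none
  a=29: (29, -4, 53), (29, 4, 53)  [2]
  a=30..36: none
  a=37: (37, -26, 46), (37, 26, 46)  [2]
  a=38: (38, -10, 41), (38, 10, 41)  [2]
  a=39: (39, -24, 43), (39, 24, 43)  [2]
  a=40..41: none
  a=42: (42, 42, 47)  [1]
  a=43..45: none
Total reduced forms: 1 + 1 + 1 + 1 + 1 + 2 + 1 + 2 + 1 + 2 + 2 + 2 + 2 + 2 + 2 + 1 = 24
h = 24

24


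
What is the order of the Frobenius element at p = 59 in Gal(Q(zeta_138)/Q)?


The Frobenius at p in Gal(Q(zeta_n)/Q) = (Z/nZ)* is the class of p, so its order is ord_138(59), the smallest k >= 1 with 59^k = 1 mod 138.
n = 138 = 2 * 3 * 23, phi(138) = 44; the order divides phi(n).
Divisors of 44: 1, 2, 4, 11, 22, 44
Repeated squaring mod 138: 59^1 = 59, 59^2 = 31, 59^4 = 133, 59^8 = 25, 59^16 = 73, 59^32 = 85
Test divisors in increasing order:
  k=1: 59^1 = 59 mod 138
  k=2: 59^2 = 31 mod 138
  k=4: 59^4 = 133 mod 138
  k=11: 59^11 = 25 * 31 * 59 = 47 mod 138
  k=22: 59^22 = 73 * 133 * 31 = 1 mod 138  <- first divisor giving 1
Order = 22

22


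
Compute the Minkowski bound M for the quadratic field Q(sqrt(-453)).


d = -453, d mod 4 = 3, so disc(K) = 4d = -1812; |disc(K)| = 1812
Imaginary quadratic field, so n = 2, s = r2 = 1, r1 = 0
M = (n!/n^n) * (4/pi)^s * sqrt(|disc(K)|) = (2!/2^2) * (4/pi)^1 * sqrt(1812)
= 0.5 * 1.273240 * 42.567593
= 27.0994

27.0994


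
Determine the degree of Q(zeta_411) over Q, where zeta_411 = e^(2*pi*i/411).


The degree equals Euler's totient phi(411).
411 = 3 * 137
phi(411) = 272

272


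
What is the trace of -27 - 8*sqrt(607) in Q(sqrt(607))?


Tr(a + b*sqrt(d)) = (a + b*sqrt(d)) + (a - b*sqrt(d)) = 2a
= 2 * (-27)
= -54

-54


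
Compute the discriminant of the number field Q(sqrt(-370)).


For K = Q(sqrt(d)) with d squarefree: disc(K) = d if d = 1 mod 4, and disc(K) = 4d if d = 2 or 3 mod 4.
Here d = -370, and d mod 4 = 2.
d = 2 mod 4, not 1 (O_K = Z[sqrt(d)]), so disc(K) = 4d = 4 * (-370) = -1480

-1480


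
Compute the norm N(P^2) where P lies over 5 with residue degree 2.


N(P^a) = p^(a*f)
= 5^(2*2)
= 5^4
= 625

625


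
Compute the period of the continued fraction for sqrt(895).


Run the CF algorithm for sqrt(895).
a_0 = floor(sqrt(895)) = 29; set m_0=0, q_0=1.
Recurrence: m' = q*a - m,  q' = (d - m'^2)/q,  a' = floor((a_0 + m')/q').
  step 1: m=29, q=54, a=1
  step 2: m=25, q=5, a=10
  step 3: m=25, q=54, a=1
  step 4: m=29, q=1, a=58
a_4 = 2*a_0 = 58, so the period closes here.
sqrt(895) = [29; 1, 10, 1, 58]
Period length = 4

4


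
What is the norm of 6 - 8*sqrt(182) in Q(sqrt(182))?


N(a + b*sqrt(d)) = a^2 - d*b^2
= (6)^2 - (182)*(-8)^2
= 36 - 11648
= -11612

-11612


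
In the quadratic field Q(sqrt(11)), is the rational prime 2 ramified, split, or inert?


K = Q(sqrt(11)). Since d mod 4 = 3, disc(K) = 44.
Check p | disc: 44 mod 2 = 0.
p divides disc, so p ramifies: (p) = P^2 with e=2, f=1, g=1.
Therefore p is ramified.

ramified


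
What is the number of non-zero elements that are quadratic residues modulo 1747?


For prime p, the number of non-zero quadratic residues is (p-1)/2.
= (1747-1)/2
= 873

873


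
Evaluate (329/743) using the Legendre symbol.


p = 743 is prime, so compute (329/743) with the reciprocity algorithm (Jacobi-symbol steps: pull out 2s via (2/n), flip via reciprocity, reduce):
  reciprocity: (329/743) -> +(743/329)
  reduce: (85/329)
  reciprocity: (85/329) -> +(329/85)
  reduce: (74/85)
  pull out 2: (2/85) = -1  (since 85 mod 8 = 5)
  reciprocity: (37/85) -> +(85/37)
  reduce: (11/37)
  reciprocity: (11/37) -> +(37/11)
  reduce: (4/11)
  pull out 2: (2/11) = -1  (since 11 mod 8 = 3)
  pull out 2: (2/11) = -1  (since 11 mod 8 = 3)
  (1/11) = 1
Product of signs = -1
(329/743) = -1

-1


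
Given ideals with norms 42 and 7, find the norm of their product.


N(IJ) = N(I) * N(J)
= 42 * 7
= 294

294


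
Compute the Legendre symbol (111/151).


p = 151 is prime, so compute (111/151) with the reciprocity algorithm (Jacobi-symbol steps: pull out 2s via (2/n), flip via reciprocity, reduce):
  reciprocity: (111/151) -> -(151/111)
  reduce: (40/111)
  pull out 2: (2/111) = +1  (since 111 mod 8 = 7)
  pull out 2: (2/111) = +1  (since 111 mod 8 = 7)
  pull out 2: (2/111) = +1  (since 111 mod 8 = 7)
  reciprocity: (5/111) -> +(111/5)
  reduce: (1/5)
  (1/5) = 1
Product of signs = -1
(111/151) = -1

-1


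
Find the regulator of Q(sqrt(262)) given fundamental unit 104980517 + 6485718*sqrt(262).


epsilon = 104980517 + 6485718*sqrt(262)
= 2.0996e+08
R = ln(2.0996e+08)
= 19.1624

19.1624


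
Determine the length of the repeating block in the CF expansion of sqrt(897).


Run the CF algorithm for sqrt(897).
a_0 = floor(sqrt(897)) = 29; set m_0=0, q_0=1.
Recurrence: m' = q*a - m,  q' = (d - m'^2)/q,  a' = floor((a_0 + m')/q').
  step 1: m=29, q=56, a=1
  step 2: m=27, q=3, a=18
  step 3: m=27, q=56, a=1
  step 4: m=29, q=1, a=58
a_4 = 2*a_0 = 58, so the period closes here.
sqrt(897) = [29; 1, 18, 1, 58]
Period length = 4

4


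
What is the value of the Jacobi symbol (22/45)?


Compute (22/45) via quadratic reciprocity:
  pull out 2: (2/45) = -1  (since 45 mod 8 = 5)
  reciprocity: (11/45) -> +(45/11)
  reduce: (1/11)
  (1/11) = 1
Product of signs = -1

-1


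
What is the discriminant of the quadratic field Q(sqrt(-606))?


For K = Q(sqrt(d)) with d squarefree: disc(K) = d if d = 1 mod 4, and disc(K) = 4d if d = 2 or 3 mod 4.
Here d = -606, and d mod 4 = 2.
d = 2 mod 4, not 1 (O_K = Z[sqrt(d)]), so disc(K) = 4d = 4 * (-606) = -2424

-2424


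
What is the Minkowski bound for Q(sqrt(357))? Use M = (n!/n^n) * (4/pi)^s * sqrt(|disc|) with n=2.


d = 357, d mod 4 = 1, so disc(K) = d = 357; |disc(K)| = 357
Real quadratic field, so n = 2, s = r2 = 0, r1 = 2
M = (n!/n^n) * (4/pi)^s * sqrt(|disc(K)|) = (2!/2^2) * (4/pi)^0 * sqrt(357)
= 0.5 * 1.000000 * 18.894444
= 9.4472

9.4472


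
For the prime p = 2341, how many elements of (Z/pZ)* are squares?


For prime p, the number of non-zero quadratic residues is (p-1)/2.
= (2341-1)/2
= 1170

1170


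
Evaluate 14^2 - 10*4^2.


x^2 - d*y^2
= 14^2 - 10*4^2
= 196 - 160
= 36

36


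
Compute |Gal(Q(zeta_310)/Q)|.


|Gal(Q(zeta_310)/Q)| = phi(310)
= 120

120


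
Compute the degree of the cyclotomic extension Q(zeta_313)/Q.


The degree equals Euler's totient phi(313).
313 = 313
phi(313) = 312

312


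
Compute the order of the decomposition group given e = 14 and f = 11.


|D_P| = e * f
= 14 * 11
= 154

154


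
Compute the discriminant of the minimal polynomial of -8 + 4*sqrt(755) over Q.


The element -8 + 4*sqrt(755) has minimal polynomial:
x^2 + 16*x - 12016
Discriminant = (16)^2 - 4*(-12016)
= 256 + 48064
= 48320

48320


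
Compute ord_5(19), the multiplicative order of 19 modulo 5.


We want ord_5(19), the smallest k >= 1 with 19^k = 1 mod 5.
n = 5 = 5, phi(5) = 4; the order divides phi(n).
Divisors of 4: 1, 2, 4
Repeated squaring mod 5: 19^1 = 4, 19^2 = 1, 19^4 = 1
Test divisors in increasing order:
  k=1: 19^1 = 4 mod 5
  k=2: 19^2 = 1 mod 5  <- first divisor giving 1
Order = 2

2


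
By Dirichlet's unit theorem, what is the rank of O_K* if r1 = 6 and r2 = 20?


By Dirichlet's unit theorem:
rank = r1 + r2 - 1
= 6 + 20 - 1
= 25

25


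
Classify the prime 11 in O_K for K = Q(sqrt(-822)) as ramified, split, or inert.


K = Q(sqrt(-822)). Since d mod 4 = 2, disc(K) = -3288.
Check p | disc: -3288 mod 11 = 1.
p does not divide disc. Compute Legendre symbol (d/p):
3^((11-1)/2) mod 11 = 1
(d/p) = 1, so p splits: (p) = P*P' with e=1, f=1, g=2.
Therefore p is split.

split


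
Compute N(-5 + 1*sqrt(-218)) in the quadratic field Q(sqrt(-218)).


N(a + b*sqrt(d)) = a^2 - d*b^2
= (-5)^2 - (-218)*(1)^2
= 25 + 218
= 243

243


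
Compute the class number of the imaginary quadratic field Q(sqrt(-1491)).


K = Q(sqrt(-1491)). d mod 4 = 1, so D = disc(K) = d = -1491
h(K) equals the number of primitive reduced positive-definite forms (a, b, c) = a*x^2 + b*x*y + c*y^2 with b^2 - 4ac = D,
where reduced means |b| <= a <= c, with b >= 0 whenever |b| = a or a = c, and primitive means gcd(a, b, c) = 1.
Reduced forces 3a^2 <= |D| = 1491, so 1 <= a <= 22; b must have the parity of D, and c = (b^2 - D)/(4a) must be an integer >= a.
Enumerate a = 1..22, b in [-a, a]:
  a=1: (1, 1, 373)  [1]
  a=2: none
  a=3: (3, 3, 125)  [1]
  a=4: none
  a=5: (5, -3, 75), (5, 3, 75)  [2]
  a=6: none
  a=7: (7, 7, 55)  [1]
  a=8..10: none
  a=11: (11, -7, 35), (11, 7, 35)  [2]
  a=12: none
  a=13: (13, -11, 31), (13, 11, 31)  [2]
  a=14: none
  a=15: (15, -3, 25), (15, 3, 25)  [2]
  a=16..20: none
  a=21: (21, 21, 23)  [1]
  a=22: none
Total reduced forms: 1 + 1 + 2 + 1 + 2 + 2 + 2 + 1 = 12
h = 12

12


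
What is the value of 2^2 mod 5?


p = 5 is prime and the exponent is (p-1)/2 = 2, so by Euler's criterion 2^2 = (2/5) = +1 or -1 mod 5.
Compute by square-and-multiply:
  2 = 2 (binary 10)
  Repeated squaring mod 5: 2^1 = 2, 2^2 = 4
  2^2 = 4 mod 5
Result 4 = p - 1 = -1 mod 5: 2 is a quadratic non-residue mod 5. As a residue in [0, p-1] the value is 4.
2^2 mod 5 = 4

4


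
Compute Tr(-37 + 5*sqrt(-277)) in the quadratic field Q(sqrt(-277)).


Tr(a + b*sqrt(d)) = (a + b*sqrt(d)) + (a - b*sqrt(d)) = 2a
= 2 * (-37)
= -74

-74


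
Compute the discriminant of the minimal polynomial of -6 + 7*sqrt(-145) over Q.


The element -6 + 7*sqrt(-145) has minimal polynomial:
x^2 + 12*x + 7141
Discriminant = (12)^2 - 4*(7141)
= 144 - 28564
= -28420

-28420


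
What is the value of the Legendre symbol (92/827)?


p = 827 is prime, so compute (92/827) with the reciprocity algorithm (Jacobi-symbol steps: pull out 2s via (2/n), flip via reciprocity, reduce):
  pull out 2: (2/827) = -1  (since 827 mod 8 = 3)
  pull out 2: (2/827) = -1  (since 827 mod 8 = 3)
  reciprocity: (23/827) -> -(827/23)
  reduce: (22/23)
  pull out 2: (2/23) = +1  (since 23 mod 8 = 7)
  reciprocity: (11/23) -> -(23/11)
  reduce: (1/11)
  (1/11) = 1
Product of signs = 1
(92/827) = 1

1


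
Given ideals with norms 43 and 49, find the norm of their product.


N(IJ) = N(I) * N(J)
= 43 * 49
= 2107

2107


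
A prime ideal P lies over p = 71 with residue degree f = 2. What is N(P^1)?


N(P^a) = p^(a*f)
= 71^(1*2)
= 71^2
= 5041

5041


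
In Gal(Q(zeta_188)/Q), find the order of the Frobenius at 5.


The Frobenius at p in Gal(Q(zeta_n)/Q) = (Z/nZ)* is the class of p, so its order is ord_188(5), the smallest k >= 1 with 5^k = 1 mod 188.
n = 188 = 2^2 * 47, phi(188) = 92; the order divides phi(n).
Divisors of 92: 1, 2, 4, 23, 46, 92
Repeated squaring mod 188: 5^1 = 5, 5^2 = 25, 5^4 = 61, 5^8 = 149, 5^16 = 17, 5^32 = 101, 5^64 = 49
Test divisors in increasing order:
  k=1: 5^1 = 5 mod 188
  k=2: 5^2 = 25 mod 188
  k=4: 5^4 = 61 mod 188
  k=23: 5^23 = 17 * 61 * 25 * 5 = 93 mod 188
  k=46: 5^46 = 101 * 149 * 61 * 25 = 1 mod 188  <- first divisor giving 1
Order = 46

46


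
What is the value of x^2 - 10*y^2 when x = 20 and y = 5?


x^2 - d*y^2
= 20^2 - 10*5^2
= 400 - 250
= 150

150


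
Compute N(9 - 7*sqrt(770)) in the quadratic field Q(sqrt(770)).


N(a + b*sqrt(d)) = a^2 - d*b^2
= (9)^2 - (770)*(-7)^2
= 81 - 37730
= -37649

-37649


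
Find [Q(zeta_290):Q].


The degree equals Euler's totient phi(290).
290 = 2 * 5 * 29
phi(290) = 112

112


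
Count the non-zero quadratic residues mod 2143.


For prime p, the number of non-zero quadratic residues is (p-1)/2.
= (2143-1)/2
= 1071

1071


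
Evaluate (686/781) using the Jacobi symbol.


Compute (686/781) via quadratic reciprocity:
  pull out 2: (2/781) = -1  (since 781 mod 8 = 5)
  reciprocity: (343/781) -> +(781/343)
  reduce: (95/343)
  reciprocity: (95/343) -> -(343/95)
  reduce: (58/95)
  pull out 2: (2/95) = +1  (since 95 mod 8 = 7)
  reciprocity: (29/95) -> +(95/29)
  reduce: (8/29)
  pull out 2: (2/29) = -1  (since 29 mod 8 = 5)
  pull out 2: (2/29) = -1  (since 29 mod 8 = 5)
  pull out 2: (2/29) = -1  (since 29 mod 8 = 5)
  (1/29) = 1
Product of signs = -1

-1
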